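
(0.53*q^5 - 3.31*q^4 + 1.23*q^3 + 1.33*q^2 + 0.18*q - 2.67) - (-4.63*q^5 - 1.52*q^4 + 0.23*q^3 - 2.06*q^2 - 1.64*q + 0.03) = 5.16*q^5 - 1.79*q^4 + 1.0*q^3 + 3.39*q^2 + 1.82*q - 2.7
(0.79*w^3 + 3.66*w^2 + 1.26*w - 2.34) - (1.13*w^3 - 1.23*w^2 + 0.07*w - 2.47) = -0.34*w^3 + 4.89*w^2 + 1.19*w + 0.13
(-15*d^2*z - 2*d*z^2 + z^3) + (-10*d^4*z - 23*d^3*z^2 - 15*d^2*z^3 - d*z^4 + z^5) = -10*d^4*z - 23*d^3*z^2 - 15*d^2*z^3 - 15*d^2*z - d*z^4 - 2*d*z^2 + z^5 + z^3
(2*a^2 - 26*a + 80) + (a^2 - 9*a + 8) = 3*a^2 - 35*a + 88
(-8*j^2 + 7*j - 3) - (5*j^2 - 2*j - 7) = -13*j^2 + 9*j + 4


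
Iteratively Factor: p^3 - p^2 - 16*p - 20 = (p + 2)*(p^2 - 3*p - 10) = (p + 2)^2*(p - 5)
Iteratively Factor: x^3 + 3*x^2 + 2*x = (x)*(x^2 + 3*x + 2) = x*(x + 2)*(x + 1)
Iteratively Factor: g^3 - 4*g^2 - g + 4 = (g - 1)*(g^2 - 3*g - 4) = (g - 1)*(g + 1)*(g - 4)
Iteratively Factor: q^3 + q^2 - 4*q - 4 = (q + 2)*(q^2 - q - 2) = (q - 2)*(q + 2)*(q + 1)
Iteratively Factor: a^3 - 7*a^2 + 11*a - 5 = (a - 1)*(a^2 - 6*a + 5) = (a - 1)^2*(a - 5)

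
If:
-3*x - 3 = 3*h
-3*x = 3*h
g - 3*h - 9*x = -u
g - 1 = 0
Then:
No Solution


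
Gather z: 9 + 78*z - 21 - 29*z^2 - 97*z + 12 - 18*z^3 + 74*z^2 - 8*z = -18*z^3 + 45*z^2 - 27*z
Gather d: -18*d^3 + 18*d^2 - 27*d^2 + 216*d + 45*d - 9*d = -18*d^3 - 9*d^2 + 252*d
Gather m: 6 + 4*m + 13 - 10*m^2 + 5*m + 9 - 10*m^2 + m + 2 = -20*m^2 + 10*m + 30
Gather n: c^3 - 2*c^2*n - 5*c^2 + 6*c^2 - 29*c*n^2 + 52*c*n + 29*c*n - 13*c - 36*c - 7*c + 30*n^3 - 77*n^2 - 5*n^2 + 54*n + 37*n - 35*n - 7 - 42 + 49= c^3 + c^2 - 56*c + 30*n^3 + n^2*(-29*c - 82) + n*(-2*c^2 + 81*c + 56)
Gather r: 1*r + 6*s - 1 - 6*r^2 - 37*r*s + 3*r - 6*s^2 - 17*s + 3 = -6*r^2 + r*(4 - 37*s) - 6*s^2 - 11*s + 2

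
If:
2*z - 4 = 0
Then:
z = 2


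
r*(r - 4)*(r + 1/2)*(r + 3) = r^4 - r^3/2 - 25*r^2/2 - 6*r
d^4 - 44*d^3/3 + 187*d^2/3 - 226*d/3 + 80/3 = (d - 8)*(d - 5)*(d - 1)*(d - 2/3)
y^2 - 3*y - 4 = (y - 4)*(y + 1)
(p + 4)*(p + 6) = p^2 + 10*p + 24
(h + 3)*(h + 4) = h^2 + 7*h + 12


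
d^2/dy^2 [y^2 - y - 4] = 2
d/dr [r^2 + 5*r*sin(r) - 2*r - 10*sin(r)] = 5*r*cos(r) + 2*r + 5*sin(r) - 10*cos(r) - 2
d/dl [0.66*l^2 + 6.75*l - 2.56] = 1.32*l + 6.75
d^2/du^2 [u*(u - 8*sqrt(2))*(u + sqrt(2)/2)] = 6*u - 15*sqrt(2)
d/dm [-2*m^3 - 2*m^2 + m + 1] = -6*m^2 - 4*m + 1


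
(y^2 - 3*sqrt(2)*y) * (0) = 0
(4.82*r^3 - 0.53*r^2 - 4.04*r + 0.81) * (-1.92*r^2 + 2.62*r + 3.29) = -9.2544*r^5 + 13.646*r^4 + 22.226*r^3 - 13.8837*r^2 - 11.1694*r + 2.6649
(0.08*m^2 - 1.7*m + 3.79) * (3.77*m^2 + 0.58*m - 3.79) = 0.3016*m^4 - 6.3626*m^3 + 12.9991*m^2 + 8.6412*m - 14.3641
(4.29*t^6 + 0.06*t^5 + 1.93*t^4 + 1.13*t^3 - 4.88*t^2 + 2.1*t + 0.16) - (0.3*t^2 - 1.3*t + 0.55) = 4.29*t^6 + 0.06*t^5 + 1.93*t^4 + 1.13*t^3 - 5.18*t^2 + 3.4*t - 0.39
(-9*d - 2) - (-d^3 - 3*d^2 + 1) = d^3 + 3*d^2 - 9*d - 3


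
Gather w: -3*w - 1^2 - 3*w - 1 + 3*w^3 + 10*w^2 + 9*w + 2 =3*w^3 + 10*w^2 + 3*w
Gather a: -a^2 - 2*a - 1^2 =-a^2 - 2*a - 1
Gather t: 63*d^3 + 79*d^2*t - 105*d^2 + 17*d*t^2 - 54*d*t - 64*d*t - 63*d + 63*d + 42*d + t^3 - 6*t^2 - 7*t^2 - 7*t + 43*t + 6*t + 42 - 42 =63*d^3 - 105*d^2 + 42*d + t^3 + t^2*(17*d - 13) + t*(79*d^2 - 118*d + 42)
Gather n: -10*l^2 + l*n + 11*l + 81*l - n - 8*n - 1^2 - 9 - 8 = -10*l^2 + 92*l + n*(l - 9) - 18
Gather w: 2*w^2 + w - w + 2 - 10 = 2*w^2 - 8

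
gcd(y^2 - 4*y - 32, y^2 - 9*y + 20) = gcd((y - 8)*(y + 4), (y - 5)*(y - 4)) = 1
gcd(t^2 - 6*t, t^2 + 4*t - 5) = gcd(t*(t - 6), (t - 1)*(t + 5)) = 1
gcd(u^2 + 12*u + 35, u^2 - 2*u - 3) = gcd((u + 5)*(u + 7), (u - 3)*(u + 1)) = 1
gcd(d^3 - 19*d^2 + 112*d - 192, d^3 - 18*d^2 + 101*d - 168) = d^2 - 11*d + 24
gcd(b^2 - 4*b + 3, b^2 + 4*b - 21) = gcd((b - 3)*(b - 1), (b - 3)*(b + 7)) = b - 3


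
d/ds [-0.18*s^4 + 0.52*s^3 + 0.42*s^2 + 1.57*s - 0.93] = -0.72*s^3 + 1.56*s^2 + 0.84*s + 1.57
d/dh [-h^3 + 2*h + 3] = 2 - 3*h^2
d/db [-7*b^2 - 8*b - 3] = -14*b - 8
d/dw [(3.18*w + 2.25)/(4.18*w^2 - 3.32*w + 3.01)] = (-13.2924*w^2 - 18.81*w + 17.0418)/(17.4724*w^4 - 27.7552*w^3 + 36.186*w^2 - 19.9864*w + 9.0601)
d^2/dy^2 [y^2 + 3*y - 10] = 2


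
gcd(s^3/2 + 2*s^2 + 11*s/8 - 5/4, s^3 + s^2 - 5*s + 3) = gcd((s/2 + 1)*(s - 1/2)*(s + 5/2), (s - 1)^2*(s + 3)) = 1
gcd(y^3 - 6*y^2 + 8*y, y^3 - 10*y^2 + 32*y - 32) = y^2 - 6*y + 8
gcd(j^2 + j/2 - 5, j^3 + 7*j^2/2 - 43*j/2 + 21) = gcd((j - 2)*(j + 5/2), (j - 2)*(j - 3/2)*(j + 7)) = j - 2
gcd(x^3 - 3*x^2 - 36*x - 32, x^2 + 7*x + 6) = x + 1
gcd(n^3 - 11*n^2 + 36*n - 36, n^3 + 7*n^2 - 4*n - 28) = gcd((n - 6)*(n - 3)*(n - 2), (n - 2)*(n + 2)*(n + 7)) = n - 2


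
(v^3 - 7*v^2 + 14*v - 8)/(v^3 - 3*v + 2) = (v^2 - 6*v + 8)/(v^2 + v - 2)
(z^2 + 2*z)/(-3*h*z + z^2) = (z + 2)/(-3*h + z)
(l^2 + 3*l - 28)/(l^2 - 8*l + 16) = (l + 7)/(l - 4)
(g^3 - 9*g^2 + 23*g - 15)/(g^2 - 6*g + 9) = (g^2 - 6*g + 5)/(g - 3)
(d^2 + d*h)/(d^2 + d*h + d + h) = d/(d + 1)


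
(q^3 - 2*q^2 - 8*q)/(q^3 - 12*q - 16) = q/(q + 2)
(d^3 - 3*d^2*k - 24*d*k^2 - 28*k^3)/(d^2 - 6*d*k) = (d^3 - 3*d^2*k - 24*d*k^2 - 28*k^3)/(d*(d - 6*k))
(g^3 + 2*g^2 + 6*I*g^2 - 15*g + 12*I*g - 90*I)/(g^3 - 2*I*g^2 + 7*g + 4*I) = (g^3 + g^2*(2 + 6*I) + g*(-15 + 12*I) - 90*I)/(g^3 - 2*I*g^2 + 7*g + 4*I)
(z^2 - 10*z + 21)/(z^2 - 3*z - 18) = (-z^2 + 10*z - 21)/(-z^2 + 3*z + 18)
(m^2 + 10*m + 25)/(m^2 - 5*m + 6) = (m^2 + 10*m + 25)/(m^2 - 5*m + 6)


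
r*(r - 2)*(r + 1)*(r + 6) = r^4 + 5*r^3 - 8*r^2 - 12*r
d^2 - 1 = (d - 1)*(d + 1)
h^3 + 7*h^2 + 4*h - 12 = (h - 1)*(h + 2)*(h + 6)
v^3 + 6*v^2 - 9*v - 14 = (v - 2)*(v + 1)*(v + 7)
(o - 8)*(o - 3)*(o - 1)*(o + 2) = o^4 - 10*o^3 + 11*o^2 + 46*o - 48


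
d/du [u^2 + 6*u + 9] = 2*u + 6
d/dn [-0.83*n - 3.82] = -0.830000000000000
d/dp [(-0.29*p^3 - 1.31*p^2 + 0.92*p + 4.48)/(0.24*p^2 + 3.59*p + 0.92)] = (-0.0696*p^4 - 2.0822*p^3 - 5.7241*p^2 - 4.5608*p - 15.2368)/(0.0576*p^4 + 1.7232*p^3 + 13.3297*p^2 + 6.6056*p + 0.8464)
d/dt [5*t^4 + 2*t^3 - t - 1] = 20*t^3 + 6*t^2 - 1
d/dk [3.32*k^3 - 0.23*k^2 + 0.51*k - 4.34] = 9.96*k^2 - 0.46*k + 0.51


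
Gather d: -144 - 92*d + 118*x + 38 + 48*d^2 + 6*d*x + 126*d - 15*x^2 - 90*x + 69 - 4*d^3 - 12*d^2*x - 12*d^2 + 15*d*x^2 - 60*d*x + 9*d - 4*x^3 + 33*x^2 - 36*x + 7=-4*d^3 + d^2*(36 - 12*x) + d*(15*x^2 - 54*x + 43) - 4*x^3 + 18*x^2 - 8*x - 30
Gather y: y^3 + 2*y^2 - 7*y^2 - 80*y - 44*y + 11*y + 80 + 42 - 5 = y^3 - 5*y^2 - 113*y + 117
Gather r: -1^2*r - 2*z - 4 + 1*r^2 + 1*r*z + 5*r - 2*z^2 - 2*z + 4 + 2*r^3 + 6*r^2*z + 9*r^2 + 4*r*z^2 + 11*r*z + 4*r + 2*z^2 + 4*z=2*r^3 + r^2*(6*z + 10) + r*(4*z^2 + 12*z + 8)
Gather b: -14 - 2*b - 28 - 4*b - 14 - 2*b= -8*b - 56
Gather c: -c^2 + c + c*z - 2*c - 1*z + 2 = -c^2 + c*(z - 1) - z + 2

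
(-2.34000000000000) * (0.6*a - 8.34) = 19.5156 - 1.404*a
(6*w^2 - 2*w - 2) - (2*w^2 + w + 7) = 4*w^2 - 3*w - 9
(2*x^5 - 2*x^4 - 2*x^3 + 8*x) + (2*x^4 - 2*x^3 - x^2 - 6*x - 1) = 2*x^5 - 4*x^3 - x^2 + 2*x - 1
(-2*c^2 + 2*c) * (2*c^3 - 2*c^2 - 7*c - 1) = -4*c^5 + 8*c^4 + 10*c^3 - 12*c^2 - 2*c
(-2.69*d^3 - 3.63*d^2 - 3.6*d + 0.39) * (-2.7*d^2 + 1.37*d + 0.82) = 7.263*d^5 + 6.1157*d^4 + 2.5411*d^3 - 8.9616*d^2 - 2.4177*d + 0.3198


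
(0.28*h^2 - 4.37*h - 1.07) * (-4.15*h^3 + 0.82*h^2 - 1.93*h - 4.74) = -1.162*h^5 + 18.3651*h^4 + 0.316700000000001*h^3 + 6.2295*h^2 + 22.7789*h + 5.0718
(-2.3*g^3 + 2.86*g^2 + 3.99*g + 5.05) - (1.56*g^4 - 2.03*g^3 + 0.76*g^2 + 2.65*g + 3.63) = -1.56*g^4 - 0.27*g^3 + 2.1*g^2 + 1.34*g + 1.42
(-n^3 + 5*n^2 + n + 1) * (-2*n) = 2*n^4 - 10*n^3 - 2*n^2 - 2*n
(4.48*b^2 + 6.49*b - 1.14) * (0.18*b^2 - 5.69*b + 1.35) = 0.8064*b^4 - 24.323*b^3 - 31.0853*b^2 + 15.2481*b - 1.539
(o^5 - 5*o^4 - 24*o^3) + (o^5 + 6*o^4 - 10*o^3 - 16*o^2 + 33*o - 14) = 2*o^5 + o^4 - 34*o^3 - 16*o^2 + 33*o - 14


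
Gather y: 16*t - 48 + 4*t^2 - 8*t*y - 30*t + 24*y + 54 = 4*t^2 - 14*t + y*(24 - 8*t) + 6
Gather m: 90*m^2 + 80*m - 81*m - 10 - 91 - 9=90*m^2 - m - 110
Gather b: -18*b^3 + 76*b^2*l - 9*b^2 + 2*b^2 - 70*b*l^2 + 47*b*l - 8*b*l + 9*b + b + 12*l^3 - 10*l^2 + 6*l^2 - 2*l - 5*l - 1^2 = -18*b^3 + b^2*(76*l - 7) + b*(-70*l^2 + 39*l + 10) + 12*l^3 - 4*l^2 - 7*l - 1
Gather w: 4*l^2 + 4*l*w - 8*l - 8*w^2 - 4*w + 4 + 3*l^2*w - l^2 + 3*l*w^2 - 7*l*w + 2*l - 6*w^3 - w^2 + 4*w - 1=3*l^2 - 6*l - 6*w^3 + w^2*(3*l - 9) + w*(3*l^2 - 3*l) + 3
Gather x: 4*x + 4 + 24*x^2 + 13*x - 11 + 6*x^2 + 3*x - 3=30*x^2 + 20*x - 10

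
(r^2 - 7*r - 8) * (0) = 0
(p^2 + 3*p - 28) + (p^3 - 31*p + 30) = p^3 + p^2 - 28*p + 2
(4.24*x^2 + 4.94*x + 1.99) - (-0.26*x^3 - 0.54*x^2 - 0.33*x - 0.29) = 0.26*x^3 + 4.78*x^2 + 5.27*x + 2.28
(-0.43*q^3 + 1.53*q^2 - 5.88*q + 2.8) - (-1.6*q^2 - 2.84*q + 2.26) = -0.43*q^3 + 3.13*q^2 - 3.04*q + 0.54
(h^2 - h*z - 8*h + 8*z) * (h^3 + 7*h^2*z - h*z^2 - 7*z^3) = h^5 + 6*h^4*z - 8*h^4 - 8*h^3*z^2 - 48*h^3*z - 6*h^2*z^3 + 64*h^2*z^2 + 7*h*z^4 + 48*h*z^3 - 56*z^4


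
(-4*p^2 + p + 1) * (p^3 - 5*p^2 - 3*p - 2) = -4*p^5 + 21*p^4 + 8*p^3 - 5*p - 2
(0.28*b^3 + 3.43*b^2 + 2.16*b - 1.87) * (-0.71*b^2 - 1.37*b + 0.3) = -0.1988*b^5 - 2.8189*b^4 - 6.1487*b^3 - 0.6025*b^2 + 3.2099*b - 0.561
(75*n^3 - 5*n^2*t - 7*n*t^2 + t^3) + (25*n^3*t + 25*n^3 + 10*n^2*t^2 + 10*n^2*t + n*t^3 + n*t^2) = 25*n^3*t + 100*n^3 + 10*n^2*t^2 + 5*n^2*t + n*t^3 - 6*n*t^2 + t^3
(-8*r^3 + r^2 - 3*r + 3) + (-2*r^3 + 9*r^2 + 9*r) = -10*r^3 + 10*r^2 + 6*r + 3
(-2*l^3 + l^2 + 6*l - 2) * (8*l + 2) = -16*l^4 + 4*l^3 + 50*l^2 - 4*l - 4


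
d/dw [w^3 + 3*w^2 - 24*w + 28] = 3*w^2 + 6*w - 24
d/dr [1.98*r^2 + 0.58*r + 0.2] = 3.96*r + 0.58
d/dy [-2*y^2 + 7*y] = 7 - 4*y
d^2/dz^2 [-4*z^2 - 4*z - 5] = -8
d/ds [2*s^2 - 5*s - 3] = 4*s - 5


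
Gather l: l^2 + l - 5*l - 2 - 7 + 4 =l^2 - 4*l - 5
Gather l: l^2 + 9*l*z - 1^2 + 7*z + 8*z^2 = l^2 + 9*l*z + 8*z^2 + 7*z - 1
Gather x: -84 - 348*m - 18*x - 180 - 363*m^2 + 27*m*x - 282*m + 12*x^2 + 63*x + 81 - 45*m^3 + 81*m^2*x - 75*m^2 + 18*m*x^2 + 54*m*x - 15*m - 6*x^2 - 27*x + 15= -45*m^3 - 438*m^2 - 645*m + x^2*(18*m + 6) + x*(81*m^2 + 81*m + 18) - 168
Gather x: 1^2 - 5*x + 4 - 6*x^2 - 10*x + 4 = -6*x^2 - 15*x + 9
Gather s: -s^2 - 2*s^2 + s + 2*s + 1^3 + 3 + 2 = -3*s^2 + 3*s + 6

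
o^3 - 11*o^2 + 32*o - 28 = (o - 7)*(o - 2)^2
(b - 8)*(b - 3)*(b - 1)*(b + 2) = b^4 - 10*b^3 + 11*b^2 + 46*b - 48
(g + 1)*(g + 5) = g^2 + 6*g + 5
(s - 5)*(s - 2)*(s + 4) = s^3 - 3*s^2 - 18*s + 40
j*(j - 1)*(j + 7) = j^3 + 6*j^2 - 7*j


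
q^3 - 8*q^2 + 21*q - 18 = (q - 3)^2*(q - 2)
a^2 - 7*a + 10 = (a - 5)*(a - 2)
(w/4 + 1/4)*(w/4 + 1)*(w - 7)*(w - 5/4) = w^4/16 - 13*w^3/64 - 57*w^2/32 + 43*w/64 + 35/16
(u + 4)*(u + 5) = u^2 + 9*u + 20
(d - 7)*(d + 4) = d^2 - 3*d - 28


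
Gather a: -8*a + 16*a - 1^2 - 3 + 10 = 8*a + 6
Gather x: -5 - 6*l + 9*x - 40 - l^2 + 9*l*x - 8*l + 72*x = -l^2 - 14*l + x*(9*l + 81) - 45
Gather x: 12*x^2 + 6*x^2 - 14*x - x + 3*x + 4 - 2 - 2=18*x^2 - 12*x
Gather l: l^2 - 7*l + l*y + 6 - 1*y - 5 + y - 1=l^2 + l*(y - 7)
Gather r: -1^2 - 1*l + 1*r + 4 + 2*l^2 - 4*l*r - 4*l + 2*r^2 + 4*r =2*l^2 - 5*l + 2*r^2 + r*(5 - 4*l) + 3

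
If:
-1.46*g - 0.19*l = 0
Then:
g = -0.13013698630137*l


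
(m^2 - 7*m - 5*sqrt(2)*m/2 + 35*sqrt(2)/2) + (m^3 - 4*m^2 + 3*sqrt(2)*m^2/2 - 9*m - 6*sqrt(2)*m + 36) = m^3 - 3*m^2 + 3*sqrt(2)*m^2/2 - 16*m - 17*sqrt(2)*m/2 + 35*sqrt(2)/2 + 36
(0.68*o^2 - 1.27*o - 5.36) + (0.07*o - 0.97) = 0.68*o^2 - 1.2*o - 6.33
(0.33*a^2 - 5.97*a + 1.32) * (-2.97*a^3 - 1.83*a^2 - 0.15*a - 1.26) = -0.9801*a^5 + 17.127*a^4 + 6.9552*a^3 - 1.9359*a^2 + 7.3242*a - 1.6632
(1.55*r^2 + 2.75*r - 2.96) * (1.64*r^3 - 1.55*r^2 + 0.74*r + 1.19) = 2.542*r^5 + 2.1075*r^4 - 7.9699*r^3 + 8.4675*r^2 + 1.0821*r - 3.5224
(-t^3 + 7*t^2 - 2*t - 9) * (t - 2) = -t^4 + 9*t^3 - 16*t^2 - 5*t + 18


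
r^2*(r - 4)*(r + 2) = r^4 - 2*r^3 - 8*r^2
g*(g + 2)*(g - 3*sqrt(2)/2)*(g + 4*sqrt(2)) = g^4 + 2*g^3 + 5*sqrt(2)*g^3/2 - 12*g^2 + 5*sqrt(2)*g^2 - 24*g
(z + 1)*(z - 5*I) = z^2 + z - 5*I*z - 5*I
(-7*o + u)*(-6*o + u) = 42*o^2 - 13*o*u + u^2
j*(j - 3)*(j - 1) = j^3 - 4*j^2 + 3*j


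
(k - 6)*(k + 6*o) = k^2 + 6*k*o - 6*k - 36*o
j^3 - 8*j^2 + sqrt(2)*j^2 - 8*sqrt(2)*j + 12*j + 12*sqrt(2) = (j - 6)*(j - 2)*(j + sqrt(2))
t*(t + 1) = t^2 + t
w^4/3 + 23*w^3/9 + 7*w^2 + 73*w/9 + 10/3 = (w/3 + 1)*(w + 1)*(w + 5/3)*(w + 2)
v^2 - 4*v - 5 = (v - 5)*(v + 1)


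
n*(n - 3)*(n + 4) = n^3 + n^2 - 12*n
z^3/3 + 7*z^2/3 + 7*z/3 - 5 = (z/3 + 1)*(z - 1)*(z + 5)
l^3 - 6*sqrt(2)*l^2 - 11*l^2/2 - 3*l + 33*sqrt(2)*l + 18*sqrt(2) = (l - 6)*(l + 1/2)*(l - 6*sqrt(2))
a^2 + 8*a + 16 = (a + 4)^2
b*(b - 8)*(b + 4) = b^3 - 4*b^2 - 32*b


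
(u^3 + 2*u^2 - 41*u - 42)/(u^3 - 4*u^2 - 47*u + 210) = (u + 1)/(u - 5)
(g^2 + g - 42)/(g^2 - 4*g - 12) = (g + 7)/(g + 2)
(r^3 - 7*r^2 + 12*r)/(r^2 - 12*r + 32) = r*(r - 3)/(r - 8)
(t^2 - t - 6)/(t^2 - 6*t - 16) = (t - 3)/(t - 8)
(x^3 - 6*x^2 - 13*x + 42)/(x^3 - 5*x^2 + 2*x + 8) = (x^2 - 4*x - 21)/(x^2 - 3*x - 4)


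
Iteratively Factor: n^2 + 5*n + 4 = (n + 4)*(n + 1)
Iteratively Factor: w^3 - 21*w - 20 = (w - 5)*(w^2 + 5*w + 4) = (w - 5)*(w + 4)*(w + 1)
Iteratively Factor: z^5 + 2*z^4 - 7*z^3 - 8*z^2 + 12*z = (z + 3)*(z^4 - z^3 - 4*z^2 + 4*z) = (z - 1)*(z + 3)*(z^3 - 4*z) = z*(z - 1)*(z + 3)*(z^2 - 4) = z*(z - 2)*(z - 1)*(z + 3)*(z + 2)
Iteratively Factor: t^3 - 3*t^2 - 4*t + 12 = (t - 2)*(t^2 - t - 6) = (t - 3)*(t - 2)*(t + 2)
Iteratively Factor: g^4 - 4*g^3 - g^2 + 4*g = (g - 1)*(g^3 - 3*g^2 - 4*g) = (g - 1)*(g + 1)*(g^2 - 4*g) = g*(g - 1)*(g + 1)*(g - 4)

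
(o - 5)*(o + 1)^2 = o^3 - 3*o^2 - 9*o - 5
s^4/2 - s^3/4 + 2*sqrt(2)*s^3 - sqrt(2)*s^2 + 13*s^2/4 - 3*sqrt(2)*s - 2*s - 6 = (s/2 + sqrt(2))*(s - 3/2)*(s + 1)*(s + 2*sqrt(2))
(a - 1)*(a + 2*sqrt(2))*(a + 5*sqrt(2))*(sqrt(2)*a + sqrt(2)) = sqrt(2)*a^4 + 14*a^3 + 19*sqrt(2)*a^2 - 14*a - 20*sqrt(2)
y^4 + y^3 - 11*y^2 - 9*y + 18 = (y - 3)*(y - 1)*(y + 2)*(y + 3)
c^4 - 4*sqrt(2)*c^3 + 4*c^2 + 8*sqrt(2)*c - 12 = (c - 3*sqrt(2))*(c - sqrt(2))^2*(c + sqrt(2))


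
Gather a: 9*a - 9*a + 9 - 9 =0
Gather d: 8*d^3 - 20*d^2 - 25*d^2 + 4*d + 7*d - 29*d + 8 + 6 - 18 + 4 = 8*d^3 - 45*d^2 - 18*d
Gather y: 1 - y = 1 - y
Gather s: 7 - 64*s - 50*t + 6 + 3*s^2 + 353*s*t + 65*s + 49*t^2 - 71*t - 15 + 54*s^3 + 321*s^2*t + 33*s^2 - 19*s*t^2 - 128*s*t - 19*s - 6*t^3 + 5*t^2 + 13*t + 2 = 54*s^3 + s^2*(321*t + 36) + s*(-19*t^2 + 225*t - 18) - 6*t^3 + 54*t^2 - 108*t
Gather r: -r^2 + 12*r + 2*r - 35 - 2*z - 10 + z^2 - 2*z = -r^2 + 14*r + z^2 - 4*z - 45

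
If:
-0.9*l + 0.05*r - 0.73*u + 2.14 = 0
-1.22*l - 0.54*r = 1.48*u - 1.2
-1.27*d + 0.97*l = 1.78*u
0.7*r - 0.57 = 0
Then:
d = 10.90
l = 6.05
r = 0.81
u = -4.48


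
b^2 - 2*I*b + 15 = (b - 5*I)*(b + 3*I)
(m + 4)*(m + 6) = m^2 + 10*m + 24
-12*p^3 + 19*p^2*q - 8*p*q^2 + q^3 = (-4*p + q)*(-3*p + q)*(-p + q)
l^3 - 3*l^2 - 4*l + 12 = (l - 3)*(l - 2)*(l + 2)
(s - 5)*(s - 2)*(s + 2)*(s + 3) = s^4 - 2*s^3 - 19*s^2 + 8*s + 60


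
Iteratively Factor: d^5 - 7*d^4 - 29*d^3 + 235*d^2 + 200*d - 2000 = (d - 5)*(d^4 - 2*d^3 - 39*d^2 + 40*d + 400) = (d - 5)*(d + 4)*(d^3 - 6*d^2 - 15*d + 100) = (d - 5)^2*(d + 4)*(d^2 - d - 20) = (d - 5)^3*(d + 4)*(d + 4)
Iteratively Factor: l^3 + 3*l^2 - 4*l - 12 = (l + 3)*(l^2 - 4) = (l - 2)*(l + 3)*(l + 2)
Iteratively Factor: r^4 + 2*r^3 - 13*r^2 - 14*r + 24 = (r - 3)*(r^3 + 5*r^2 + 2*r - 8) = (r - 3)*(r - 1)*(r^2 + 6*r + 8) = (r - 3)*(r - 1)*(r + 4)*(r + 2)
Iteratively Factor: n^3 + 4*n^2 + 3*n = (n)*(n^2 + 4*n + 3) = n*(n + 1)*(n + 3)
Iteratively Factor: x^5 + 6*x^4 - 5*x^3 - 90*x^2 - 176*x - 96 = (x + 4)*(x^4 + 2*x^3 - 13*x^2 - 38*x - 24) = (x - 4)*(x + 4)*(x^3 + 6*x^2 + 11*x + 6) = (x - 4)*(x + 2)*(x + 4)*(x^2 + 4*x + 3) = (x - 4)*(x + 1)*(x + 2)*(x + 4)*(x + 3)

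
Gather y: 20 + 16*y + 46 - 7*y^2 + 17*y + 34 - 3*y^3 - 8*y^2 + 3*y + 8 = -3*y^3 - 15*y^2 + 36*y + 108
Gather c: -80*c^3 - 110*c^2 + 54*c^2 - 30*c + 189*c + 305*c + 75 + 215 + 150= -80*c^3 - 56*c^2 + 464*c + 440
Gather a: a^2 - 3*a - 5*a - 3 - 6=a^2 - 8*a - 9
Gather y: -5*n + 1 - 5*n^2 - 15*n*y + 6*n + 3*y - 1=-5*n^2 + n + y*(3 - 15*n)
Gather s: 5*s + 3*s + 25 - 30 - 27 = 8*s - 32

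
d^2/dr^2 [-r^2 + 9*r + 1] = -2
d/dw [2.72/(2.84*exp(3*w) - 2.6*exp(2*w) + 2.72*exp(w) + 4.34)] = (-23.1744*exp(2*w) + 14.144*exp(w) - 7.3984)*exp(w)/(2.84*exp(3*w) - 2.6*exp(2*w) + 2.72*exp(w) + 4.34)^2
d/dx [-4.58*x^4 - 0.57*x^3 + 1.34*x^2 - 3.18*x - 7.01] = -18.32*x^3 - 1.71*x^2 + 2.68*x - 3.18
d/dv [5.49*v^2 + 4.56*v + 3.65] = 10.98*v + 4.56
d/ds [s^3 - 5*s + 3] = 3*s^2 - 5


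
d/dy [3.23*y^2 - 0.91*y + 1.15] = 6.46*y - 0.91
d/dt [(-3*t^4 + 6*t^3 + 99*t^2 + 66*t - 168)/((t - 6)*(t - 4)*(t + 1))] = 3*(-t^6 + 18*t^5 - 93*t^4 - 84*t^3 + 972*t^2 + 576*t + 1312)/(t^6 - 18*t^5 + 109*t^4 - 204*t^3 - 236*t^2 + 672*t + 576)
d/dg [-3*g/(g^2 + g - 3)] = 3*(g^2 + 3)/(g^4 + 2*g^3 - 5*g^2 - 6*g + 9)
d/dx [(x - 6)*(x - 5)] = 2*x - 11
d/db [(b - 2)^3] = 3*(b - 2)^2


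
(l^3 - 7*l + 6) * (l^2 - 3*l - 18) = l^5 - 3*l^4 - 25*l^3 + 27*l^2 + 108*l - 108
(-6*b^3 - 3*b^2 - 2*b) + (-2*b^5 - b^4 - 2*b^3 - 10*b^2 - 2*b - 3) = -2*b^5 - b^4 - 8*b^3 - 13*b^2 - 4*b - 3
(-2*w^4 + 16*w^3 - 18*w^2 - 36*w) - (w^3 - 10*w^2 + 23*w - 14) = -2*w^4 + 15*w^3 - 8*w^2 - 59*w + 14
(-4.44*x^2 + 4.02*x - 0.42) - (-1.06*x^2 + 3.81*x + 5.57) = -3.38*x^2 + 0.21*x - 5.99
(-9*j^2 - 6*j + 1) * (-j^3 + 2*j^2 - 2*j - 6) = 9*j^5 - 12*j^4 + 5*j^3 + 68*j^2 + 34*j - 6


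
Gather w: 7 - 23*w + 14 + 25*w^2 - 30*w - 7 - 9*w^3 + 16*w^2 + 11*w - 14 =-9*w^3 + 41*w^2 - 42*w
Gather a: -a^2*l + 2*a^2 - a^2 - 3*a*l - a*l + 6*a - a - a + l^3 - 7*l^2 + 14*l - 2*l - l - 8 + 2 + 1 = a^2*(1 - l) + a*(4 - 4*l) + l^3 - 7*l^2 + 11*l - 5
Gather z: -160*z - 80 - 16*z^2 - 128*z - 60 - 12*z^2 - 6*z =-28*z^2 - 294*z - 140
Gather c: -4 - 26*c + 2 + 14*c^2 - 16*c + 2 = 14*c^2 - 42*c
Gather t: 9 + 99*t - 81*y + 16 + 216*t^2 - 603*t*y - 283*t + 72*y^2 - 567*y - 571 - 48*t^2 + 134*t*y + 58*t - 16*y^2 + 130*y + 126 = 168*t^2 + t*(-469*y - 126) + 56*y^2 - 518*y - 420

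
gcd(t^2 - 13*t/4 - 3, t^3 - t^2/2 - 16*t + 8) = t - 4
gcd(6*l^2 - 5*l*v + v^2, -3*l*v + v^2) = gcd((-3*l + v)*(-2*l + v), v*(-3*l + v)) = -3*l + v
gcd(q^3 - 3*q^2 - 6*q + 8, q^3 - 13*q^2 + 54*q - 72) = q - 4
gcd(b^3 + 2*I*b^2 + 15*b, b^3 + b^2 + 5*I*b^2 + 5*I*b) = b^2 + 5*I*b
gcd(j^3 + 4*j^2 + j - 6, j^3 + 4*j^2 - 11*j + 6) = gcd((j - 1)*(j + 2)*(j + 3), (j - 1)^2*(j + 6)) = j - 1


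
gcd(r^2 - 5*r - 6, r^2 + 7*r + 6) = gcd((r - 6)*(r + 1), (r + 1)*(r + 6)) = r + 1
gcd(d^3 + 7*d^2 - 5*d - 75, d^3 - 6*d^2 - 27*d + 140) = d + 5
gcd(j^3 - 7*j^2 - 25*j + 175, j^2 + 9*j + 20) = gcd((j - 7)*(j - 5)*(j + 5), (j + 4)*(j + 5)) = j + 5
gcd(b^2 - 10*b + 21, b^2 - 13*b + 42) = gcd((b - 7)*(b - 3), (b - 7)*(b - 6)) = b - 7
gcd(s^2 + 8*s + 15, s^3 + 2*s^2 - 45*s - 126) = s + 3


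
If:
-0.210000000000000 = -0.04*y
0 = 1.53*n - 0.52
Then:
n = 0.34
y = 5.25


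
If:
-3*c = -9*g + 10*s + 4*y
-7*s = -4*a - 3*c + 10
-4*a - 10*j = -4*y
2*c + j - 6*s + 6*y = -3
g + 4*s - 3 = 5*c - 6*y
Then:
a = 479*y/439 + 1360/439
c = 3415*y/878 - 889/1756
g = 3763*y/878 - 53/1756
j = -16*y/439 - 544/439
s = 2011*y/878 + 219/1756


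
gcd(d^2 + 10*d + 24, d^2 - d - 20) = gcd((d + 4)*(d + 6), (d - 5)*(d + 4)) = d + 4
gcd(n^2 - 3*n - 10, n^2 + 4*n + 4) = n + 2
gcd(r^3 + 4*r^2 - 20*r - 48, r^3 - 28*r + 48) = r^2 + 2*r - 24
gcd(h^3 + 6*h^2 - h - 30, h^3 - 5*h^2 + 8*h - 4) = h - 2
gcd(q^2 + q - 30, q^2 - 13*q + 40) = q - 5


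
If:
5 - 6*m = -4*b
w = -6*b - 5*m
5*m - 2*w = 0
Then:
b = -25/44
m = 5/11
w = 25/22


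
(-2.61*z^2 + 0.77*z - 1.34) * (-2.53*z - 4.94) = 6.6033*z^3 + 10.9453*z^2 - 0.4136*z + 6.6196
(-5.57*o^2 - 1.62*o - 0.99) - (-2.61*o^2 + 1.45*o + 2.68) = -2.96*o^2 - 3.07*o - 3.67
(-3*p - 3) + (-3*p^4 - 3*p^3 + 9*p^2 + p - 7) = -3*p^4 - 3*p^3 + 9*p^2 - 2*p - 10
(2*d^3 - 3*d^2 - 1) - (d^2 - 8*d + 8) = 2*d^3 - 4*d^2 + 8*d - 9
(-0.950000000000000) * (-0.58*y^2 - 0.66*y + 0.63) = 0.551*y^2 + 0.627*y - 0.5985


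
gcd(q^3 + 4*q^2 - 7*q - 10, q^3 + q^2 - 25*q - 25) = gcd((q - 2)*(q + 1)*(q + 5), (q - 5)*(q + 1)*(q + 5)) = q^2 + 6*q + 5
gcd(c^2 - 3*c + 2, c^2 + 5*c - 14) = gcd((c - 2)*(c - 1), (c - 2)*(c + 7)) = c - 2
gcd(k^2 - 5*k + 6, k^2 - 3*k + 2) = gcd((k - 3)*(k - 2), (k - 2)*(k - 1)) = k - 2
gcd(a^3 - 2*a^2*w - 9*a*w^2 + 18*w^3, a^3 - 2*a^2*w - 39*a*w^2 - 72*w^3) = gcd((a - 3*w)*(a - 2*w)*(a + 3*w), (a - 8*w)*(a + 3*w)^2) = a + 3*w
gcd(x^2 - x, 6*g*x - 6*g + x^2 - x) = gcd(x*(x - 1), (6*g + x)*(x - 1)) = x - 1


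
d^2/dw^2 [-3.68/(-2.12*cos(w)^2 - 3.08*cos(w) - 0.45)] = (-66.157568*(1 - cos(w)^2)^2 - 72.086784*cos(w)^3 - 53.945856*cos(w)^2 + 149.274048*cos(w) + 128.956032)/(2.12*cos(w)^2 + 3.08*cos(w) + 0.45)^3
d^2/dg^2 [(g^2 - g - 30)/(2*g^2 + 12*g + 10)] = -7/(g^3 + 3*g^2 + 3*g + 1)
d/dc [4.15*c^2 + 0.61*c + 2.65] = 8.3*c + 0.61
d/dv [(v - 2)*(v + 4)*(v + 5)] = 3*v^2 + 14*v + 2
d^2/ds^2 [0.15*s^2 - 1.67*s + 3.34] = 0.300000000000000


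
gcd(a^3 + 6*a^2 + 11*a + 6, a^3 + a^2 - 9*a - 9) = a^2 + 4*a + 3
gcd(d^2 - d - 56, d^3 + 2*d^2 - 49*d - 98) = d + 7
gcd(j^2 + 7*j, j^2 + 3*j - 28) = j + 7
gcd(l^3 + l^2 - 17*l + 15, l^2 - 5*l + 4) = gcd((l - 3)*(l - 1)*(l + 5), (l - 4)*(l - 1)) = l - 1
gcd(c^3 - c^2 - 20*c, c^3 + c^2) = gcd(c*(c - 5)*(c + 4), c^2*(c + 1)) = c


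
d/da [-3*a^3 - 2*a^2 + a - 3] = -9*a^2 - 4*a + 1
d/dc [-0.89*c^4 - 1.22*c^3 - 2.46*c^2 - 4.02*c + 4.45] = -3.56*c^3 - 3.66*c^2 - 4.92*c - 4.02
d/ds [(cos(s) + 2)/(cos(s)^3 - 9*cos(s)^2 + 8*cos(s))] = (-69*cos(s) - 3*cos(2*s) + cos(3*s) + 29)*sin(s)/(2*(cos(s) - 8)^2*(cos(s) - 1)^2*cos(s)^2)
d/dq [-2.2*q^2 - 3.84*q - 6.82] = -4.4*q - 3.84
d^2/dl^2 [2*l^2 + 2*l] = 4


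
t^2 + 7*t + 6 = (t + 1)*(t + 6)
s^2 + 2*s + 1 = (s + 1)^2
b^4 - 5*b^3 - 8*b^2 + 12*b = b*(b - 6)*(b - 1)*(b + 2)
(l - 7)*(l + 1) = l^2 - 6*l - 7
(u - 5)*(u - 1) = u^2 - 6*u + 5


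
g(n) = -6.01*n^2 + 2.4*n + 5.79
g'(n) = 2.4 - 12.02*n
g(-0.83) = -0.34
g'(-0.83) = 12.38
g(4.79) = -120.61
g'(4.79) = -55.18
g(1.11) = 1.05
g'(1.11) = -10.94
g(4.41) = -100.51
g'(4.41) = -50.61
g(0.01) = 5.81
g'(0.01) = 2.28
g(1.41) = -2.77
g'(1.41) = -14.55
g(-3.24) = -65.08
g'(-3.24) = 41.34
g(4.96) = -130.16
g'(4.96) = -57.22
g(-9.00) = -502.62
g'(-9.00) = 110.58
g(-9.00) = -502.62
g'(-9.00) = 110.58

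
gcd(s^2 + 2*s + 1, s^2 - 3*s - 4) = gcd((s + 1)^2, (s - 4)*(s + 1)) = s + 1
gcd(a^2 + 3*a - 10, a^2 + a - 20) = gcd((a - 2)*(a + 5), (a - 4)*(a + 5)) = a + 5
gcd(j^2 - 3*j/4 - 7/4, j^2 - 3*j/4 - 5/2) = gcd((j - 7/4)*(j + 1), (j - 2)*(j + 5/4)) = 1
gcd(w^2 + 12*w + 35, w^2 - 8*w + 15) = 1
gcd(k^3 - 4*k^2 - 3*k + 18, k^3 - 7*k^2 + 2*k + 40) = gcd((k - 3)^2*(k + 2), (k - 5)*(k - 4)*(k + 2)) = k + 2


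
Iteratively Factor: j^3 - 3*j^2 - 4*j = (j)*(j^2 - 3*j - 4) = j*(j - 4)*(j + 1)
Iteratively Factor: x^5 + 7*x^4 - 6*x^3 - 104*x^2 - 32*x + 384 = (x + 4)*(x^4 + 3*x^3 - 18*x^2 - 32*x + 96) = (x + 4)^2*(x^3 - x^2 - 14*x + 24) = (x - 2)*(x + 4)^2*(x^2 + x - 12) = (x - 2)*(x + 4)^3*(x - 3)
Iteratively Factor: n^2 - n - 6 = (n - 3)*(n + 2)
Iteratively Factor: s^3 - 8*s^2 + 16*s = (s)*(s^2 - 8*s + 16) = s*(s - 4)*(s - 4)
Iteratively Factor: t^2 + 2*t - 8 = (t + 4)*(t - 2)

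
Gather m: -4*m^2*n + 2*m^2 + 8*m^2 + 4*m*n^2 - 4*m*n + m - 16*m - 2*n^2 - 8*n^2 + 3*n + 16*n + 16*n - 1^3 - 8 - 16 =m^2*(10 - 4*n) + m*(4*n^2 - 4*n - 15) - 10*n^2 + 35*n - 25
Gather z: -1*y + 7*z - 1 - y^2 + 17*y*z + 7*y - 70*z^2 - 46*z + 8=-y^2 + 6*y - 70*z^2 + z*(17*y - 39) + 7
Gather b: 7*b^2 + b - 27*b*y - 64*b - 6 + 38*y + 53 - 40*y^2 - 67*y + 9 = 7*b^2 + b*(-27*y - 63) - 40*y^2 - 29*y + 56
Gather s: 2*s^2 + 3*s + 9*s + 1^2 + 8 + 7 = 2*s^2 + 12*s + 16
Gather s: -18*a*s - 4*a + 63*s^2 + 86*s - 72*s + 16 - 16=-4*a + 63*s^2 + s*(14 - 18*a)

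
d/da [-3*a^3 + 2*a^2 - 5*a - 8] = -9*a^2 + 4*a - 5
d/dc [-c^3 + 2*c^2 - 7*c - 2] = -3*c^2 + 4*c - 7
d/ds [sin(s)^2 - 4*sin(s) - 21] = 2*(sin(s) - 2)*cos(s)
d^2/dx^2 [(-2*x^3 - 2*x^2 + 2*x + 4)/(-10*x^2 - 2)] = 2*(-30*x^3 - 165*x^2 + 18*x + 11)/(125*x^6 + 75*x^4 + 15*x^2 + 1)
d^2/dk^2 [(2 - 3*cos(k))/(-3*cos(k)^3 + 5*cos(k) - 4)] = ((6*cos(k) - 4)*(9*cos(k)^2 - 5)^2*sin(k)^2 - 3*(3*cos(k)^3 - 5*cos(k) + 4)^2*cos(k) + (3*cos(k)^3 - 5*cos(k) + 4)*(135*(1 - cos(2*k))^2 + 22*cos(k) + 234*cos(2*k) - 54*cos(3*k) - 186)/4)/(3*cos(k)^3 - 5*cos(k) + 4)^3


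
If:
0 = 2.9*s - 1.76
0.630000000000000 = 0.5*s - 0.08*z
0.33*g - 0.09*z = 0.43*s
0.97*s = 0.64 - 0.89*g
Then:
No Solution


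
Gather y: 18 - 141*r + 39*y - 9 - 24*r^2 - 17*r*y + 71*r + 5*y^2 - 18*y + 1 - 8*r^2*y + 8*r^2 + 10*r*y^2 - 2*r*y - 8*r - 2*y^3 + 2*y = -16*r^2 - 78*r - 2*y^3 + y^2*(10*r + 5) + y*(-8*r^2 - 19*r + 23) + 10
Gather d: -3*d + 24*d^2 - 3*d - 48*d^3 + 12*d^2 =-48*d^3 + 36*d^2 - 6*d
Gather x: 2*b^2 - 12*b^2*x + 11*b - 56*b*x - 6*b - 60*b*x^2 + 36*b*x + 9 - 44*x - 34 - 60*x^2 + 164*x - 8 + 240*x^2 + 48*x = 2*b^2 + 5*b + x^2*(180 - 60*b) + x*(-12*b^2 - 20*b + 168) - 33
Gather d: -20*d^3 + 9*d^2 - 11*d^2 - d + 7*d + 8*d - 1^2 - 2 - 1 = -20*d^3 - 2*d^2 + 14*d - 4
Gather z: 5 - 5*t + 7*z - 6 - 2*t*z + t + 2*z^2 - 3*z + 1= -4*t + 2*z^2 + z*(4 - 2*t)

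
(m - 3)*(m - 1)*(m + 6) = m^3 + 2*m^2 - 21*m + 18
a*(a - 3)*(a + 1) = a^3 - 2*a^2 - 3*a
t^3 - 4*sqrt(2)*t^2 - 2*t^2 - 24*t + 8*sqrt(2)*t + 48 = (t - 2)*(t - 6*sqrt(2))*(t + 2*sqrt(2))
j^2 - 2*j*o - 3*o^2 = (j - 3*o)*(j + o)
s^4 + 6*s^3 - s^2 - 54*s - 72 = (s - 3)*(s + 2)*(s + 3)*(s + 4)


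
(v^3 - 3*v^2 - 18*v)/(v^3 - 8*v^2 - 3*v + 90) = v/(v - 5)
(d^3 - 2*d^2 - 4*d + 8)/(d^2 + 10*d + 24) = (d^3 - 2*d^2 - 4*d + 8)/(d^2 + 10*d + 24)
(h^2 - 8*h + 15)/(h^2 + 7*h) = (h^2 - 8*h + 15)/(h*(h + 7))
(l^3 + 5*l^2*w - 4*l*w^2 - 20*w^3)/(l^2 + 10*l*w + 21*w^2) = (l^3 + 5*l^2*w - 4*l*w^2 - 20*w^3)/(l^2 + 10*l*w + 21*w^2)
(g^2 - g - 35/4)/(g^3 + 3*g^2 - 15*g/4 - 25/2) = (2*g - 7)/(2*g^2 + g - 10)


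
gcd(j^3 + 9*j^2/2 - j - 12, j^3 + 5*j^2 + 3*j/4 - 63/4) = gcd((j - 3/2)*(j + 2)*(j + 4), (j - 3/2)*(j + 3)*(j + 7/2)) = j - 3/2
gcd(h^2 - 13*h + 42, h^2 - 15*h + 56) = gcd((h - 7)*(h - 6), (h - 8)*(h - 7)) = h - 7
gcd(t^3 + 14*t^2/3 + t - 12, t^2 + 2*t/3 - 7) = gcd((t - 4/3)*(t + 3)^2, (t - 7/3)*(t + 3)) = t + 3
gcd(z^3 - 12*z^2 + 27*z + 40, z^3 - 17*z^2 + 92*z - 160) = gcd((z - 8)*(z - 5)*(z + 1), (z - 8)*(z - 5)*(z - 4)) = z^2 - 13*z + 40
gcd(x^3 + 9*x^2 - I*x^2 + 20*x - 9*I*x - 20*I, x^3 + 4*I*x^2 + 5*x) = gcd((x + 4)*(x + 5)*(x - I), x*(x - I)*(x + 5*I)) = x - I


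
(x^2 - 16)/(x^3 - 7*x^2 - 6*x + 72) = (x + 4)/(x^2 - 3*x - 18)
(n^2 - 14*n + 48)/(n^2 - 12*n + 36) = (n - 8)/(n - 6)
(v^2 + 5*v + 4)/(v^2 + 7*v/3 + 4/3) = 3*(v + 4)/(3*v + 4)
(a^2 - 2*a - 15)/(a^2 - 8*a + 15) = (a + 3)/(a - 3)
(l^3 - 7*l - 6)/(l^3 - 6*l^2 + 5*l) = (l^3 - 7*l - 6)/(l*(l^2 - 6*l + 5))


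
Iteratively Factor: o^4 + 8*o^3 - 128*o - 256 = (o + 4)*(o^3 + 4*o^2 - 16*o - 64) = (o - 4)*(o + 4)*(o^2 + 8*o + 16) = (o - 4)*(o + 4)^2*(o + 4)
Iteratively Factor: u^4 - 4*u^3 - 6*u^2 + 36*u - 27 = (u - 1)*(u^3 - 3*u^2 - 9*u + 27) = (u - 1)*(u + 3)*(u^2 - 6*u + 9) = (u - 3)*(u - 1)*(u + 3)*(u - 3)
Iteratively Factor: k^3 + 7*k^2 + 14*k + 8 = (k + 1)*(k^2 + 6*k + 8) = (k + 1)*(k + 4)*(k + 2)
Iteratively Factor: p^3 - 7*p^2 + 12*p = (p - 4)*(p^2 - 3*p) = p*(p - 4)*(p - 3)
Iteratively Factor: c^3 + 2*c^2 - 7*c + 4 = (c + 4)*(c^2 - 2*c + 1) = (c - 1)*(c + 4)*(c - 1)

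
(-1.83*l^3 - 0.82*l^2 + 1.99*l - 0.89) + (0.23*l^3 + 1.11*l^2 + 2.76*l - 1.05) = -1.6*l^3 + 0.29*l^2 + 4.75*l - 1.94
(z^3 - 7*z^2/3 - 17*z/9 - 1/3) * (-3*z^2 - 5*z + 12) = -3*z^5 + 2*z^4 + 88*z^3/3 - 158*z^2/9 - 21*z - 4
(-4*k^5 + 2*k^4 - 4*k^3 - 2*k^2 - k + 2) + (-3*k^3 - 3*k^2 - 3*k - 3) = -4*k^5 + 2*k^4 - 7*k^3 - 5*k^2 - 4*k - 1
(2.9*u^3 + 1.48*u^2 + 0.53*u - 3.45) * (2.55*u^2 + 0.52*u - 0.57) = 7.395*u^5 + 5.282*u^4 + 0.4681*u^3 - 9.3655*u^2 - 2.0961*u + 1.9665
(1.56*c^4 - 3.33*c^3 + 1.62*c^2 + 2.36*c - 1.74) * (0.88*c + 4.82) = 1.3728*c^5 + 4.5888*c^4 - 14.625*c^3 + 9.8852*c^2 + 9.844*c - 8.3868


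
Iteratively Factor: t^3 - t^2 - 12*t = (t - 4)*(t^2 + 3*t) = t*(t - 4)*(t + 3)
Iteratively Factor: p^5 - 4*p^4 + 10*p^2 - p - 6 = (p + 1)*(p^4 - 5*p^3 + 5*p^2 + 5*p - 6) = (p - 3)*(p + 1)*(p^3 - 2*p^2 - p + 2) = (p - 3)*(p - 1)*(p + 1)*(p^2 - p - 2) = (p - 3)*(p - 2)*(p - 1)*(p + 1)*(p + 1)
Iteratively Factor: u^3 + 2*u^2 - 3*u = (u + 3)*(u^2 - u) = u*(u + 3)*(u - 1)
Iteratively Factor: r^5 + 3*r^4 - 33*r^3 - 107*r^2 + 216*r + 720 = (r + 3)*(r^4 - 33*r^2 - 8*r + 240) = (r + 3)*(r + 4)*(r^3 - 4*r^2 - 17*r + 60) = (r - 3)*(r + 3)*(r + 4)*(r^2 - r - 20) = (r - 3)*(r + 3)*(r + 4)^2*(r - 5)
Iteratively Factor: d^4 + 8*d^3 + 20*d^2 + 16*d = (d + 2)*(d^3 + 6*d^2 + 8*d) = d*(d + 2)*(d^2 + 6*d + 8) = d*(d + 2)*(d + 4)*(d + 2)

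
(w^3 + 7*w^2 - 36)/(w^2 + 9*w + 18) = w - 2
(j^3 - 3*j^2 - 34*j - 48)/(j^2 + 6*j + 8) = (j^2 - 5*j - 24)/(j + 4)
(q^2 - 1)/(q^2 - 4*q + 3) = (q + 1)/(q - 3)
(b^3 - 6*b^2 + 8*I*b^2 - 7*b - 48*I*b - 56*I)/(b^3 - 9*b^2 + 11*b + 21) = (b + 8*I)/(b - 3)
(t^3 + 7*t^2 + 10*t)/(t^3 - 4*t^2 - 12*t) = (t + 5)/(t - 6)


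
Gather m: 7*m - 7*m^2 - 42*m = -7*m^2 - 35*m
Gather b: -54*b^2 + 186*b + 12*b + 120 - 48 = -54*b^2 + 198*b + 72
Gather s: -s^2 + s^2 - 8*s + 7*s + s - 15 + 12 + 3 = 0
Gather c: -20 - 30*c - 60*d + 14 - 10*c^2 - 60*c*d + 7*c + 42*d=-10*c^2 + c*(-60*d - 23) - 18*d - 6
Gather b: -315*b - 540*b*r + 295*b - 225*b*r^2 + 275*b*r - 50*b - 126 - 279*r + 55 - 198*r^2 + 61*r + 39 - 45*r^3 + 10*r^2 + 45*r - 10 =b*(-225*r^2 - 265*r - 70) - 45*r^3 - 188*r^2 - 173*r - 42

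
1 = 1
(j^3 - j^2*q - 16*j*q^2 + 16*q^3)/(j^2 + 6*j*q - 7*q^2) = (j^2 - 16*q^2)/(j + 7*q)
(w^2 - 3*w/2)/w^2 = (w - 3/2)/w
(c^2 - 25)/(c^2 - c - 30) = (c - 5)/(c - 6)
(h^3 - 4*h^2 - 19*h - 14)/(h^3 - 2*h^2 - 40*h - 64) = (h^2 - 6*h - 7)/(h^2 - 4*h - 32)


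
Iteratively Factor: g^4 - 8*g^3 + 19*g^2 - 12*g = (g - 4)*(g^3 - 4*g^2 + 3*g) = g*(g - 4)*(g^2 - 4*g + 3) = g*(g - 4)*(g - 1)*(g - 3)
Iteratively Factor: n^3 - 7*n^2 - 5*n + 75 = (n - 5)*(n^2 - 2*n - 15) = (n - 5)*(n + 3)*(n - 5)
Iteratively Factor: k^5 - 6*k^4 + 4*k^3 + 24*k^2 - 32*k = (k - 2)*(k^4 - 4*k^3 - 4*k^2 + 16*k) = (k - 2)*(k + 2)*(k^3 - 6*k^2 + 8*k) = (k - 4)*(k - 2)*(k + 2)*(k^2 - 2*k) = k*(k - 4)*(k - 2)*(k + 2)*(k - 2)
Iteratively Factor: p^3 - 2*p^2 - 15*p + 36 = (p - 3)*(p^2 + p - 12) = (p - 3)^2*(p + 4)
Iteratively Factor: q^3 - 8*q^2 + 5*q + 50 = (q + 2)*(q^2 - 10*q + 25) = (q - 5)*(q + 2)*(q - 5)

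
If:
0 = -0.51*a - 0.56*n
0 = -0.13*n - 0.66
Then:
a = 5.57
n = -5.08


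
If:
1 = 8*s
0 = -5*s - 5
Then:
No Solution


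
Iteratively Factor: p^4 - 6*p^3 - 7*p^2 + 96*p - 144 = (p - 3)*(p^3 - 3*p^2 - 16*p + 48) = (p - 4)*(p - 3)*(p^2 + p - 12) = (p - 4)*(p - 3)*(p + 4)*(p - 3)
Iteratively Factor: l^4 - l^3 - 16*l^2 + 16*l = (l + 4)*(l^3 - 5*l^2 + 4*l) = (l - 4)*(l + 4)*(l^2 - l) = (l - 4)*(l - 1)*(l + 4)*(l)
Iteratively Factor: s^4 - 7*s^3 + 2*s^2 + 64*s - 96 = (s - 4)*(s^3 - 3*s^2 - 10*s + 24) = (s - 4)*(s - 2)*(s^2 - s - 12) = (s - 4)^2*(s - 2)*(s + 3)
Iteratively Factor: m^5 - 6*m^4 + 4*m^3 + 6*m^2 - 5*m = (m - 1)*(m^4 - 5*m^3 - m^2 + 5*m) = (m - 1)*(m + 1)*(m^3 - 6*m^2 + 5*m) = (m - 5)*(m - 1)*(m + 1)*(m^2 - m) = (m - 5)*(m - 1)^2*(m + 1)*(m)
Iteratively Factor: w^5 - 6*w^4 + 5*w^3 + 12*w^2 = (w - 4)*(w^4 - 2*w^3 - 3*w^2) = (w - 4)*(w - 3)*(w^3 + w^2) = (w - 4)*(w - 3)*(w + 1)*(w^2) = w*(w - 4)*(w - 3)*(w + 1)*(w)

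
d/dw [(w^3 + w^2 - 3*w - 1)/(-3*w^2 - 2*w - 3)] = (-3*w^4 - 4*w^3 - 20*w^2 - 12*w + 7)/(9*w^4 + 12*w^3 + 22*w^2 + 12*w + 9)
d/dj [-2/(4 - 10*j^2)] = -10*j/(5*j^2 - 2)^2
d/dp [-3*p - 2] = -3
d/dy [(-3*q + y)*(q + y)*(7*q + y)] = -17*q^2 + 10*q*y + 3*y^2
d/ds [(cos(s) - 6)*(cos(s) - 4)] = 2*(5 - cos(s))*sin(s)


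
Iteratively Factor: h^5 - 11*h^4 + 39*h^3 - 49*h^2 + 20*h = (h - 1)*(h^4 - 10*h^3 + 29*h^2 - 20*h) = h*(h - 1)*(h^3 - 10*h^2 + 29*h - 20) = h*(h - 4)*(h - 1)*(h^2 - 6*h + 5) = h*(h - 4)*(h - 1)^2*(h - 5)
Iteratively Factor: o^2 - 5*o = (o)*(o - 5)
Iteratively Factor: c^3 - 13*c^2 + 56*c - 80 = (c - 5)*(c^2 - 8*c + 16) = (c - 5)*(c - 4)*(c - 4)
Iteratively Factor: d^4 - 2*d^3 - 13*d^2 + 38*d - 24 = (d - 1)*(d^3 - d^2 - 14*d + 24) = (d - 1)*(d + 4)*(d^2 - 5*d + 6) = (d - 3)*(d - 1)*(d + 4)*(d - 2)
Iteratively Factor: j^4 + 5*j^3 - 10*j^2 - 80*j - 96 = (j + 2)*(j^3 + 3*j^2 - 16*j - 48) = (j + 2)*(j + 4)*(j^2 - j - 12) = (j + 2)*(j + 3)*(j + 4)*(j - 4)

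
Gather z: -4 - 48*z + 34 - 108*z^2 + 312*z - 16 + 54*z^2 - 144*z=-54*z^2 + 120*z + 14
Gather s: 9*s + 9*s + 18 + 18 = 18*s + 36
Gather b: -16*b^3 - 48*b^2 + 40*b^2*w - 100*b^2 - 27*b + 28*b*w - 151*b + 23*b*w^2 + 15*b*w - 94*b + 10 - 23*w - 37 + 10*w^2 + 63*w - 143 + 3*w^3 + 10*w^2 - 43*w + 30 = -16*b^3 + b^2*(40*w - 148) + b*(23*w^2 + 43*w - 272) + 3*w^3 + 20*w^2 - 3*w - 140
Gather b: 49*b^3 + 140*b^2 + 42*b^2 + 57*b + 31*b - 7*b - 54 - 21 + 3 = 49*b^3 + 182*b^2 + 81*b - 72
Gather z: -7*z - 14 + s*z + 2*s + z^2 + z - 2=2*s + z^2 + z*(s - 6) - 16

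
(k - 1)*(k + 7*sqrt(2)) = k^2 - k + 7*sqrt(2)*k - 7*sqrt(2)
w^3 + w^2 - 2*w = w*(w - 1)*(w + 2)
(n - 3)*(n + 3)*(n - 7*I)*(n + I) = n^4 - 6*I*n^3 - 2*n^2 + 54*I*n - 63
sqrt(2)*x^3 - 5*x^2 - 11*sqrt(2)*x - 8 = (x - 4*sqrt(2))*(x + sqrt(2))*(sqrt(2)*x + 1)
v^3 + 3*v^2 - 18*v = v*(v - 3)*(v + 6)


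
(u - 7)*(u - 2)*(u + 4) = u^3 - 5*u^2 - 22*u + 56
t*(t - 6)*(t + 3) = t^3 - 3*t^2 - 18*t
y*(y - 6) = y^2 - 6*y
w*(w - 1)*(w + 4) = w^3 + 3*w^2 - 4*w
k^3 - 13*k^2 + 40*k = k*(k - 8)*(k - 5)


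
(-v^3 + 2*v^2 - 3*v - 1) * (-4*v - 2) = 4*v^4 - 6*v^3 + 8*v^2 + 10*v + 2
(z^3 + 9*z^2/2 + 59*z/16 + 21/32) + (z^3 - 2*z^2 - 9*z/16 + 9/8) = 2*z^3 + 5*z^2/2 + 25*z/8 + 57/32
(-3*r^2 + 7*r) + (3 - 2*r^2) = -5*r^2 + 7*r + 3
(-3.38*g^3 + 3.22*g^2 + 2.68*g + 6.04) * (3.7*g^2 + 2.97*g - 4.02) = -12.506*g^5 + 1.8754*g^4 + 33.067*g^3 + 17.3632*g^2 + 7.1652*g - 24.2808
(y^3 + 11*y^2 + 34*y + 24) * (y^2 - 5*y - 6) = y^5 + 6*y^4 - 27*y^3 - 212*y^2 - 324*y - 144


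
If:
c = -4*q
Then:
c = -4*q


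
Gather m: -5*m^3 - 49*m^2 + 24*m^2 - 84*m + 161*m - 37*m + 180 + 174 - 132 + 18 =-5*m^3 - 25*m^2 + 40*m + 240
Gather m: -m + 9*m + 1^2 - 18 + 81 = 8*m + 64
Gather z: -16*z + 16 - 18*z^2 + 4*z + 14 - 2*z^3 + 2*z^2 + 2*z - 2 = -2*z^3 - 16*z^2 - 10*z + 28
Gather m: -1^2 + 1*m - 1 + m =2*m - 2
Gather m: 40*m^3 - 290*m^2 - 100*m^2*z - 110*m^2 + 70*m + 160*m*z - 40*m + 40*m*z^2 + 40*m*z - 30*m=40*m^3 + m^2*(-100*z - 400) + m*(40*z^2 + 200*z)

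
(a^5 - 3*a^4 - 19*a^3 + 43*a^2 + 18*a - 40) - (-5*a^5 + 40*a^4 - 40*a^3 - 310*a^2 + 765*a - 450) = 6*a^5 - 43*a^4 + 21*a^3 + 353*a^2 - 747*a + 410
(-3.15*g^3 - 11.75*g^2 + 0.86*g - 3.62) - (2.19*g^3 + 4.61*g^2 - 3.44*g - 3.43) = -5.34*g^3 - 16.36*g^2 + 4.3*g - 0.19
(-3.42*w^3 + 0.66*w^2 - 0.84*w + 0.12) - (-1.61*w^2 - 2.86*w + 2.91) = -3.42*w^3 + 2.27*w^2 + 2.02*w - 2.79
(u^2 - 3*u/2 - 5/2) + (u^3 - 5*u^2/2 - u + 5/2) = u^3 - 3*u^2/2 - 5*u/2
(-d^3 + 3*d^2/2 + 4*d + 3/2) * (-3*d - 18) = 3*d^4 + 27*d^3/2 - 39*d^2 - 153*d/2 - 27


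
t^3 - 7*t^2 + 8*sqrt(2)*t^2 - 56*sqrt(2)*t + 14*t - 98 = (t - 7)*(t + sqrt(2))*(t + 7*sqrt(2))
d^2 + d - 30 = (d - 5)*(d + 6)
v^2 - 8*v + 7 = (v - 7)*(v - 1)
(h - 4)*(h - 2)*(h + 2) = h^3 - 4*h^2 - 4*h + 16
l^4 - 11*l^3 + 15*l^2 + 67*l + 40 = (l - 8)*(l - 5)*(l + 1)^2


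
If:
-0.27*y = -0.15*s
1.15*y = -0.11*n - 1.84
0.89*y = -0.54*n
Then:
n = 3.13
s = -3.42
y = -1.90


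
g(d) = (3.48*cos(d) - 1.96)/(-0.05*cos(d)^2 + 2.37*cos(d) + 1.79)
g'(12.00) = 0.41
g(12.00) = 0.26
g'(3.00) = -4.33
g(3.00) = 8.93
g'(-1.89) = 9.59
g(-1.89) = -2.93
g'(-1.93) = 11.36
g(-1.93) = -3.35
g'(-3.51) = -18.71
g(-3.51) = 11.21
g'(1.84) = -7.89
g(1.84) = -2.50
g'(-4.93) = -2.00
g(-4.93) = -0.53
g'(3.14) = -0.05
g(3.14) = 8.63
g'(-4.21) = -23.76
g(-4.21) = -5.71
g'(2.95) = -6.25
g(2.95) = 9.19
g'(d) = (-0.1*sin(d)*cos(d) + 2.37*sin(d))*(3.48*cos(d) - 1.96)/(-0.05*cos(d)^2 + 2.37*cos(d) + 1.79)^2 - 3.48*sin(d)/(-0.05*cos(d)^2 + 2.37*cos(d) + 1.79)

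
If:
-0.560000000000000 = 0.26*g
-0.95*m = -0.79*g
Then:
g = -2.15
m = -1.79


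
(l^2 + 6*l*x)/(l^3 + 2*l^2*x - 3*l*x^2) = (l + 6*x)/(l^2 + 2*l*x - 3*x^2)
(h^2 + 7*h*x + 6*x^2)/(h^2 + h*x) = (h + 6*x)/h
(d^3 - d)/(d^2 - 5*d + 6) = (d^3 - d)/(d^2 - 5*d + 6)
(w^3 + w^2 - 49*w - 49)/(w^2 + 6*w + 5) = (w^2 - 49)/(w + 5)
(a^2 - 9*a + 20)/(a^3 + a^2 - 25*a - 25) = (a - 4)/(a^2 + 6*a + 5)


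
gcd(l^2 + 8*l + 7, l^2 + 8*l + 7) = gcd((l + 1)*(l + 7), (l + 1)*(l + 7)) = l^2 + 8*l + 7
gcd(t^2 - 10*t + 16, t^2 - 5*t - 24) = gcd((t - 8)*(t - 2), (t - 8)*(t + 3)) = t - 8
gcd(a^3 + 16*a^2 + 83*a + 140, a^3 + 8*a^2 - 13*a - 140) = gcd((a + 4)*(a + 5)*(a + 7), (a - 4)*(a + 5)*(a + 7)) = a^2 + 12*a + 35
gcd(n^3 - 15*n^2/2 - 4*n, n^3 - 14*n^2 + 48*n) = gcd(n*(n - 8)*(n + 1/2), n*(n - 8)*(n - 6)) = n^2 - 8*n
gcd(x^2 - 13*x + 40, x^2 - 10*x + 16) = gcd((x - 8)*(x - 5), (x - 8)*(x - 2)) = x - 8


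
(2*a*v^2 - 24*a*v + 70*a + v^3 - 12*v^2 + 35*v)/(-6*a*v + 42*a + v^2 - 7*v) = (2*a*v - 10*a + v^2 - 5*v)/(-6*a + v)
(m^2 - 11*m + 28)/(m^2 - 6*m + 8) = (m - 7)/(m - 2)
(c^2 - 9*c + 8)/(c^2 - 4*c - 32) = (c - 1)/(c + 4)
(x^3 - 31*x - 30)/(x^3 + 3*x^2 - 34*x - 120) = (x + 1)/(x + 4)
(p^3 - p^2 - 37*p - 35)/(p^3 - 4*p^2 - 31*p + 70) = (p + 1)/(p - 2)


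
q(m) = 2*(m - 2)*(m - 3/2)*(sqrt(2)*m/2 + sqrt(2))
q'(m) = sqrt(2)*(m - 2)*(m - 3/2) + 2*(m - 2)*(sqrt(2)*m/2 + sqrt(2)) + 2*(m - 3/2)*(sqrt(2)*m/2 + sqrt(2))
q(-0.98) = 10.66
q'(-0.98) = 2.58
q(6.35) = 249.13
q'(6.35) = 138.48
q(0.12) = 7.78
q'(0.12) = -6.10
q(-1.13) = 10.13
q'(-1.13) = 4.55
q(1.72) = -0.32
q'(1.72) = -0.40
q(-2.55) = -14.33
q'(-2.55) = 32.75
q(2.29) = 1.39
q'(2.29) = 6.88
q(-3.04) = -33.65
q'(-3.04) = 46.45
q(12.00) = 2078.89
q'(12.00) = 554.37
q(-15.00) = -5156.93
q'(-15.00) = 1012.58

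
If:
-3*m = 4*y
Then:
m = -4*y/3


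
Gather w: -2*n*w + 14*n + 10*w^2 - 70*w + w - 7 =14*n + 10*w^2 + w*(-2*n - 69) - 7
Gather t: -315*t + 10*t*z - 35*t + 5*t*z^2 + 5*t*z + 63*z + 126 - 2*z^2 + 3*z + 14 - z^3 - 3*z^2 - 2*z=t*(5*z^2 + 15*z - 350) - z^3 - 5*z^2 + 64*z + 140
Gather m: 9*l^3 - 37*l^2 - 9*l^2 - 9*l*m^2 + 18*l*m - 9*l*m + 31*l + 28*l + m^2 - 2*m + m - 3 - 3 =9*l^3 - 46*l^2 + 59*l + m^2*(1 - 9*l) + m*(9*l - 1) - 6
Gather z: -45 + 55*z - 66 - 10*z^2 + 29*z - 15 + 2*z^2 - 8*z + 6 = -8*z^2 + 76*z - 120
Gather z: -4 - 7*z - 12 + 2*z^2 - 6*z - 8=2*z^2 - 13*z - 24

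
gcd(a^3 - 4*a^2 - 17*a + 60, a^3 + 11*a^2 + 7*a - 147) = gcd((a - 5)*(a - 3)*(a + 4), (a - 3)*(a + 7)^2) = a - 3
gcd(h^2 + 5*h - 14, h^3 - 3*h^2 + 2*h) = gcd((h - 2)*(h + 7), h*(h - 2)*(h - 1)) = h - 2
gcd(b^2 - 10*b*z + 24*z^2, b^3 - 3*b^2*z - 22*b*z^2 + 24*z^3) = -b + 6*z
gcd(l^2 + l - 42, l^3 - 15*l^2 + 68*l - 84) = l - 6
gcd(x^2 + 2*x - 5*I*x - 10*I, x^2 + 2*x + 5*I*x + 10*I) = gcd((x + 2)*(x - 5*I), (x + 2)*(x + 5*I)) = x + 2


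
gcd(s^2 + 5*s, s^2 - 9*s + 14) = 1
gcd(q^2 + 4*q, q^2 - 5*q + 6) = 1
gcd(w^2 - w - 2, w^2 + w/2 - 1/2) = w + 1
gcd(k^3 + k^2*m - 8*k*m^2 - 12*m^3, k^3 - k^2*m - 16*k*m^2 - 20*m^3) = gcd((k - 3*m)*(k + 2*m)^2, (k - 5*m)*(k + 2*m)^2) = k^2 + 4*k*m + 4*m^2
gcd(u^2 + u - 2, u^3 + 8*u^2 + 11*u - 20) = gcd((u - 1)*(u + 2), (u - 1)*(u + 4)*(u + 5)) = u - 1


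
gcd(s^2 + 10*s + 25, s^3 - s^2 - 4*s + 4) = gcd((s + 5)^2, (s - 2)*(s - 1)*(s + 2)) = 1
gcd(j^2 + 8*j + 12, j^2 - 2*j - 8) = j + 2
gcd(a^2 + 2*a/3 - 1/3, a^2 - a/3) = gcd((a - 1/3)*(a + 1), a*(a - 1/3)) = a - 1/3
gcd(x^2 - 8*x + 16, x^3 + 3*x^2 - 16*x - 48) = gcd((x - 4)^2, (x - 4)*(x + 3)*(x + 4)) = x - 4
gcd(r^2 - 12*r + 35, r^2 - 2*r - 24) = 1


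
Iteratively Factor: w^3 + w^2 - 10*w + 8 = (w - 1)*(w^2 + 2*w - 8) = (w - 2)*(w - 1)*(w + 4)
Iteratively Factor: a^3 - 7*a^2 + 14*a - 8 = (a - 1)*(a^2 - 6*a + 8) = (a - 4)*(a - 1)*(a - 2)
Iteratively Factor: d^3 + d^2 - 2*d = (d - 1)*(d^2 + 2*d) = (d - 1)*(d + 2)*(d)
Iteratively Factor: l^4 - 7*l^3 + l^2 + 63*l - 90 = (l + 3)*(l^3 - 10*l^2 + 31*l - 30) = (l - 5)*(l + 3)*(l^2 - 5*l + 6) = (l - 5)*(l - 2)*(l + 3)*(l - 3)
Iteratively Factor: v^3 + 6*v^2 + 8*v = (v)*(v^2 + 6*v + 8) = v*(v + 4)*(v + 2)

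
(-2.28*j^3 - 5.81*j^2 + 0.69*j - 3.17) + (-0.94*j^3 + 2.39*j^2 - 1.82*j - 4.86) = -3.22*j^3 - 3.42*j^2 - 1.13*j - 8.03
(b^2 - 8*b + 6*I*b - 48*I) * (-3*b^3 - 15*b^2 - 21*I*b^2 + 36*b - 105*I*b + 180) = -3*b^5 + 9*b^4 - 39*I*b^4 + 282*b^3 + 117*I*b^3 - 486*b^2 + 1776*I*b^2 - 6480*b - 648*I*b - 8640*I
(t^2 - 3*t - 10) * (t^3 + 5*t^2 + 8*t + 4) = t^5 + 2*t^4 - 17*t^3 - 70*t^2 - 92*t - 40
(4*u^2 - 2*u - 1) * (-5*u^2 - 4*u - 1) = -20*u^4 - 6*u^3 + 9*u^2 + 6*u + 1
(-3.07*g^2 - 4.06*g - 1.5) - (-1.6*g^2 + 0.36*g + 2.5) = -1.47*g^2 - 4.42*g - 4.0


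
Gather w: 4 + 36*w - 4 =36*w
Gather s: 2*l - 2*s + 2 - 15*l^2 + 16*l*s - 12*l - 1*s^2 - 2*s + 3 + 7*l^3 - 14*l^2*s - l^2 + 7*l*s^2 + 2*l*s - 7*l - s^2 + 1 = 7*l^3 - 16*l^2 - 17*l + s^2*(7*l - 2) + s*(-14*l^2 + 18*l - 4) + 6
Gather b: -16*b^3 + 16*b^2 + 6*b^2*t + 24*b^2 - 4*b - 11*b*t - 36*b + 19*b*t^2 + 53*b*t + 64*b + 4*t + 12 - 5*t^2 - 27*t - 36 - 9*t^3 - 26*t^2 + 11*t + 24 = -16*b^3 + b^2*(6*t + 40) + b*(19*t^2 + 42*t + 24) - 9*t^3 - 31*t^2 - 12*t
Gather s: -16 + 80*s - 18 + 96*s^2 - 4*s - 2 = 96*s^2 + 76*s - 36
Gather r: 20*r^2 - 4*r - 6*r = 20*r^2 - 10*r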